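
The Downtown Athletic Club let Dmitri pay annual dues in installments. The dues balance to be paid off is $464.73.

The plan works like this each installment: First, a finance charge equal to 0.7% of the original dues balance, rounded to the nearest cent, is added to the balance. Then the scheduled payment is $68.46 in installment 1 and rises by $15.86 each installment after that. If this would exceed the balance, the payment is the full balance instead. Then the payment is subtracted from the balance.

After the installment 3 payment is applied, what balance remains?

Installment 1: opening $464.73; interest $3.25 → $467.98; payment $68.46; balance $399.52
Installment 2: opening $399.52; interest $3.25 → $402.77; payment $84.32; balance $318.45
Installment 3: opening $318.45; interest $3.25 → $321.70; payment $100.18; balance $221.52

$221.52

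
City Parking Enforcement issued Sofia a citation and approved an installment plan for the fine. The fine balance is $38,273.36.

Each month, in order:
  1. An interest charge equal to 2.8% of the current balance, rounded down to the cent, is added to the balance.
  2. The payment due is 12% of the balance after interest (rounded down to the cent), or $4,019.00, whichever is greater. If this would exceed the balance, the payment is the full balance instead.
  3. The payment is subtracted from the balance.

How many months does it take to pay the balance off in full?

# | Opening | Interest | Payment | End bal
1 | $38,273.36 | $1,071.65 | $4,721.40 | $34,623.61
2 | $34,623.61 | $969.46 | $4,271.16 | $31,321.91
3 | $31,321.91 | $877.01 | $4,019.00 | $28,179.92
4 | $28,179.92 | $789.03 | $4,019.00 | $24,949.95
5 | $24,949.95 | $698.59 | $4,019.00 | $21,629.54
6 | $21,629.54 | $605.62 | $4,019.00 | $18,216.16
7 | $18,216.16 | $510.05 | $4,019.00 | $14,707.21
8 | $14,707.21 | $411.80 | $4,019.00 | $11,100.01
9 | $11,100.01 | $310.80 | $4,019.00 | $7,391.81
10 | $7,391.81 | $206.97 | $4,019.00 | $3,579.78
11 | $3,579.78 | $100.23 | $3,680.01 | $0.00
Balance reaches $0.00 in month 11.

11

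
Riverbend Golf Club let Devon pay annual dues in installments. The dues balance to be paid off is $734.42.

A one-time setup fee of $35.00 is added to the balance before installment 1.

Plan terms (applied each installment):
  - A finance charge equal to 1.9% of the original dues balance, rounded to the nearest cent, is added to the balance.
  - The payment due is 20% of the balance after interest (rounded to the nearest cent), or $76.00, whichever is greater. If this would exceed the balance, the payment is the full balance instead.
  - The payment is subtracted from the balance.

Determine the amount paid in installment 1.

$156.67

Installment 1: opening $769.42; interest $13.95 → $783.37; payment $156.67; balance $626.70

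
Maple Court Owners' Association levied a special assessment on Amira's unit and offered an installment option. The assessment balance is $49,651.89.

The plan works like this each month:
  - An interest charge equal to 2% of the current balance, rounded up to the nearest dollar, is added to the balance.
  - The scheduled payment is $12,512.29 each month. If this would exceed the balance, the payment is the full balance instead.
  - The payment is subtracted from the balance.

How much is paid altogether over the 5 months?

$52,269.89

Month 1: $49,651.89 +$994.00 interest = $50,645.89; pay $12,512.29 → $38,133.60
Month 2: $38,133.60 +$763.00 interest = $38,896.60; pay $12,512.29 → $26,384.31
Month 3: $26,384.31 +$528.00 interest = $26,912.31; pay $12,512.29 → $14,400.02
Month 4: $14,400.02 +$289.00 interest = $14,689.02; pay $12,512.29 → $2,176.73
Month 5: $2,176.73 +$44.00 interest = $2,220.73; pay $2,220.73 → $0.00
Total paid: $52,269.89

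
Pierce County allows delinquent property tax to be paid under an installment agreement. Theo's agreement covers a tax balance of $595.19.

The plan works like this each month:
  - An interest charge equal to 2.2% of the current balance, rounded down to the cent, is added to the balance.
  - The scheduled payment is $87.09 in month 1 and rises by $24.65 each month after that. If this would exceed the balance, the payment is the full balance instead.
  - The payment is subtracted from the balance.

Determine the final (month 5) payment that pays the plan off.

Month 1: opening $595.19; interest $13.09 → $608.28; payment $87.09; balance $521.19
Month 2: opening $521.19; interest $11.46 → $532.65; payment $111.74; balance $420.91
Month 3: opening $420.91; interest $9.26 → $430.17; payment $136.39; balance $293.78
Month 4: opening $293.78; interest $6.46 → $300.24; payment $161.04; balance $139.20
Month 5: opening $139.20; interest $3.06 → $142.26; payment $142.26; balance $0.00

$142.26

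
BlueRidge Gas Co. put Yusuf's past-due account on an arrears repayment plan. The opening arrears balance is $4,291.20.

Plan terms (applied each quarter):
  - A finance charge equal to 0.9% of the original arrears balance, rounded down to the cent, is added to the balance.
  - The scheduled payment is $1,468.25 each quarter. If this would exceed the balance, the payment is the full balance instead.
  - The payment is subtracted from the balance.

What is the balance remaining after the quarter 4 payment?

Quarter 1: opening $4,291.20; interest $38.62 → $4,329.82; payment $1,468.25; balance $2,861.57
Quarter 2: opening $2,861.57; interest $38.62 → $2,900.19; payment $1,468.25; balance $1,431.94
Quarter 3: opening $1,431.94; interest $38.62 → $1,470.56; payment $1,468.25; balance $2.31
Quarter 4: opening $2.31; interest $38.62 → $40.93; payment $40.93; balance $0.00

$0.00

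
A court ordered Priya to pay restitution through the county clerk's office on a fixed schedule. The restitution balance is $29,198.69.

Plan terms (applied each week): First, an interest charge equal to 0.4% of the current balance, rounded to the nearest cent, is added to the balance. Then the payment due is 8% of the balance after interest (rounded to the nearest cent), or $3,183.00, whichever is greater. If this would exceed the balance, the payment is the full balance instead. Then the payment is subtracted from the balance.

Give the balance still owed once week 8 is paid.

$4,322.87

Week 1: opening $29,198.69; interest $116.79 → $29,315.48; payment $3,183.00; balance $26,132.48
Week 2: opening $26,132.48; interest $104.53 → $26,237.01; payment $3,183.00; balance $23,054.01
Week 3: opening $23,054.01; interest $92.22 → $23,146.23; payment $3,183.00; balance $19,963.23
Week 4: opening $19,963.23; interest $79.85 → $20,043.08; payment $3,183.00; balance $16,860.08
Week 5: opening $16,860.08; interest $67.44 → $16,927.52; payment $3,183.00; balance $13,744.52
Week 6: opening $13,744.52; interest $54.98 → $13,799.50; payment $3,183.00; balance $10,616.50
Week 7: opening $10,616.50; interest $42.47 → $10,658.97; payment $3,183.00; balance $7,475.97
Week 8: opening $7,475.97; interest $29.90 → $7,505.87; payment $3,183.00; balance $4,322.87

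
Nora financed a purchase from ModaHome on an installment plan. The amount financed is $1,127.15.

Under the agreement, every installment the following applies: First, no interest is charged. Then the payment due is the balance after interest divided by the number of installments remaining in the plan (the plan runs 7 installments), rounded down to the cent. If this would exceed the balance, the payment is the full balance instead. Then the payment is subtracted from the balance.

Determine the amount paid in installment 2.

Installment 1: opening $1,127.15; payment $161.02; balance $966.13
Installment 2: opening $966.13; payment $161.02; balance $805.11

$161.02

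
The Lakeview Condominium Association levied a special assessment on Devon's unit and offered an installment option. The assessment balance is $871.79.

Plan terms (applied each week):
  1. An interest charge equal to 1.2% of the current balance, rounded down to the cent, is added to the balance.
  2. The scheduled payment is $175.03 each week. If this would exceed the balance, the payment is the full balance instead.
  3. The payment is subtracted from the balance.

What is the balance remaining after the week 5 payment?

$28.93

Week 1: opening $871.79; interest $10.46 → $882.25; payment $175.03; balance $707.22
Week 2: opening $707.22; interest $8.48 → $715.70; payment $175.03; balance $540.67
Week 3: opening $540.67; interest $6.48 → $547.15; payment $175.03; balance $372.12
Week 4: opening $372.12; interest $4.46 → $376.58; payment $175.03; balance $201.55
Week 5: opening $201.55; interest $2.41 → $203.96; payment $175.03; balance $28.93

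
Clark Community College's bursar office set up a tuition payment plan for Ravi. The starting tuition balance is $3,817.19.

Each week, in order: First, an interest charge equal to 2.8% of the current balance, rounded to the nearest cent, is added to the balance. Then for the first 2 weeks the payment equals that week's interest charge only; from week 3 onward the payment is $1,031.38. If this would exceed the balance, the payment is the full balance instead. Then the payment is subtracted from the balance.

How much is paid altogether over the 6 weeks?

Week 1: opening $3,817.19; interest $106.88 → $3,924.07; payment $106.88; balance $3,817.19
Week 2: opening $3,817.19; interest $106.88 → $3,924.07; payment $106.88; balance $3,817.19
Week 3: opening $3,817.19; interest $106.88 → $3,924.07; payment $1,031.38; balance $2,892.69
Week 4: opening $2,892.69; interest $81.00 → $2,973.69; payment $1,031.38; balance $1,942.31
Week 5: opening $1,942.31; interest $54.38 → $1,996.69; payment $1,031.38; balance $965.31
Week 6: opening $965.31; interest $27.03 → $992.34; payment $992.34; balance $0.00
Total paid: $4,300.24

$4,300.24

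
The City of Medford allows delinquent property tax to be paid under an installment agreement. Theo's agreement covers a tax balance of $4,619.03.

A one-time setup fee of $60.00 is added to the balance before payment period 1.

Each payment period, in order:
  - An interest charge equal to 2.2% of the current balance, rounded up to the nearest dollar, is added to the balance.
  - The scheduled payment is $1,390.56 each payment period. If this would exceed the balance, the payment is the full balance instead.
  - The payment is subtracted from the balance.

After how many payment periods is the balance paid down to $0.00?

4

Payment period 1: opening $4,679.03; interest $103.00 → $4,782.03; payment $1,390.56; balance $3,391.47
Payment period 2: opening $3,391.47; interest $75.00 → $3,466.47; payment $1,390.56; balance $2,075.91
Payment period 3: opening $2,075.91; interest $46.00 → $2,121.91; payment $1,390.56; balance $731.35
Payment period 4: opening $731.35; interest $17.00 → $748.35; payment $748.35; balance $0.00
Balance reaches $0.00 in payment period 4.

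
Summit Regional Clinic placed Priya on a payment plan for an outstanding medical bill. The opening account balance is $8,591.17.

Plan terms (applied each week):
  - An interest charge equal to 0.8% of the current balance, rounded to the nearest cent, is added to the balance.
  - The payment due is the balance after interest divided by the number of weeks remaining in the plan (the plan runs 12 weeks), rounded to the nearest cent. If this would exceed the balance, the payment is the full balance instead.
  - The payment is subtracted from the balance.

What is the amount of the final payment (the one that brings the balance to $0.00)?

Week 1: opening $8,591.17; interest $68.73 → $8,659.90; payment $721.66; balance $7,938.24
Week 2: opening $7,938.24; interest $63.51 → $8,001.75; payment $727.43; balance $7,274.32
Week 3: opening $7,274.32; interest $58.19 → $7,332.51; payment $733.25; balance $6,599.26
Week 4: opening $6,599.26; interest $52.79 → $6,652.05; payment $739.12; balance $5,912.93
Week 5: opening $5,912.93; interest $47.30 → $5,960.23; payment $745.03; balance $5,215.20
Week 6: opening $5,215.20; interest $41.72 → $5,256.92; payment $750.99; balance $4,505.93
Week 7: opening $4,505.93; interest $36.05 → $4,541.98; payment $757.00; balance $3,784.98
Week 8: opening $3,784.98; interest $30.28 → $3,815.26; payment $763.05; balance $3,052.21
Week 9: opening $3,052.21; interest $24.42 → $3,076.63; payment $769.16; balance $2,307.47
Week 10: opening $2,307.47; interest $18.46 → $2,325.93; payment $775.31; balance $1,550.62
Week 11: opening $1,550.62; interest $12.40 → $1,563.02; payment $781.51; balance $781.51
Week 12: opening $781.51; interest $6.25 → $787.76; payment $787.76; balance $0.00

$787.76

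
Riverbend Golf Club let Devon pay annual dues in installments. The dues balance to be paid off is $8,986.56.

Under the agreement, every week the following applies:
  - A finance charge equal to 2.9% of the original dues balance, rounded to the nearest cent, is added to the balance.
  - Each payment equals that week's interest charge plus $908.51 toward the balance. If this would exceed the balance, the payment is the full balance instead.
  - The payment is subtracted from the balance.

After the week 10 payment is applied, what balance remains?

$0.00

Week 1: opening $8,986.56; interest $260.61 → $9,247.17; payment $1,169.12; balance $8,078.05
Week 2: opening $8,078.05; interest $260.61 → $8,338.66; payment $1,169.12; balance $7,169.54
Week 3: opening $7,169.54; interest $260.61 → $7,430.15; payment $1,169.12; balance $6,261.03
Week 4: opening $6,261.03; interest $260.61 → $6,521.64; payment $1,169.12; balance $5,352.52
Week 5: opening $5,352.52; interest $260.61 → $5,613.13; payment $1,169.12; balance $4,444.01
Week 6: opening $4,444.01; interest $260.61 → $4,704.62; payment $1,169.12; balance $3,535.50
Week 7: opening $3,535.50; interest $260.61 → $3,796.11; payment $1,169.12; balance $2,626.99
Week 8: opening $2,626.99; interest $260.61 → $2,887.60; payment $1,169.12; balance $1,718.48
Week 9: opening $1,718.48; interest $260.61 → $1,979.09; payment $1,169.12; balance $809.97
Week 10: opening $809.97; interest $260.61 → $1,070.58; payment $1,070.58; balance $0.00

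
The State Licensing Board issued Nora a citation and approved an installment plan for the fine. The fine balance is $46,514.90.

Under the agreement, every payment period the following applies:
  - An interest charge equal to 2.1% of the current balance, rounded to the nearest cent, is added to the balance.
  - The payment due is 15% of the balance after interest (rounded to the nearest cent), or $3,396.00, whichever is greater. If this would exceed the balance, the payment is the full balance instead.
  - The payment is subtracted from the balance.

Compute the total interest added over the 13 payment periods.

Payment period 1: opening $46,514.90; interest $976.81 → $47,491.71; payment $7,123.76; balance $40,367.95
Payment period 2: opening $40,367.95; interest $847.73 → $41,215.68; payment $6,182.35; balance $35,033.33
Payment period 3: opening $35,033.33; interest $735.70 → $35,769.03; payment $5,365.35; balance $30,403.68
Payment period 4: opening $30,403.68; interest $638.48 → $31,042.16; payment $4,656.32; balance $26,385.84
Payment period 5: opening $26,385.84; interest $554.10 → $26,939.94; payment $4,040.99; balance $22,898.95
Payment period 6: opening $22,898.95; interest $480.88 → $23,379.83; payment $3,506.97; balance $19,872.86
Payment period 7: opening $19,872.86; interest $417.33 → $20,290.19; payment $3,396.00; balance $16,894.19
Payment period 8: opening $16,894.19; interest $354.78 → $17,248.97; payment $3,396.00; balance $13,852.97
Payment period 9: opening $13,852.97; interest $290.91 → $14,143.88; payment $3,396.00; balance $10,747.88
Payment period 10: opening $10,747.88; interest $225.71 → $10,973.59; payment $3,396.00; balance $7,577.59
Payment period 11: opening $7,577.59; interest $159.13 → $7,736.72; payment $3,396.00; balance $4,340.72
Payment period 12: opening $4,340.72; interest $91.16 → $4,431.88; payment $3,396.00; balance $1,035.88
Payment period 13: opening $1,035.88; interest $21.75 → $1,057.63; payment $1,057.63; balance $0.00
Total interest: $976.81 + $847.73 + $735.70 + $638.48 + $554.10 + $480.88 + $417.33 + $354.78 + $290.91 + $225.71 + $159.13 + $91.16 + $21.75 = $5,794.47

$5,794.47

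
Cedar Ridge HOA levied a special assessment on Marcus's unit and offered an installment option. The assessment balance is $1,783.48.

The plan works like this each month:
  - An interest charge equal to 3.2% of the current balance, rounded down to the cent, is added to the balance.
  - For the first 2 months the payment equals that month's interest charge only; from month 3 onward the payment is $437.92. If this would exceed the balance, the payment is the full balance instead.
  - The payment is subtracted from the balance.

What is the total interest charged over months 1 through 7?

$273.64

Month 1: opening $1,783.48; interest $57.07 → $1,840.55; payment $57.07; balance $1,783.48
Month 2: opening $1,783.48; interest $57.07 → $1,840.55; payment $57.07; balance $1,783.48
Month 3: opening $1,783.48; interest $57.07 → $1,840.55; payment $437.92; balance $1,402.63
Month 4: opening $1,402.63; interest $44.88 → $1,447.51; payment $437.92; balance $1,009.59
Month 5: opening $1,009.59; interest $32.30 → $1,041.89; payment $437.92; balance $603.97
Month 6: opening $603.97; interest $19.32 → $623.29; payment $437.92; balance $185.37
Month 7: opening $185.37; interest $5.93 → $191.30; payment $191.30; balance $0.00
Total interest: $57.07 + $57.07 + $57.07 + $44.88 + $32.30 + $19.32 + $5.93 = $273.64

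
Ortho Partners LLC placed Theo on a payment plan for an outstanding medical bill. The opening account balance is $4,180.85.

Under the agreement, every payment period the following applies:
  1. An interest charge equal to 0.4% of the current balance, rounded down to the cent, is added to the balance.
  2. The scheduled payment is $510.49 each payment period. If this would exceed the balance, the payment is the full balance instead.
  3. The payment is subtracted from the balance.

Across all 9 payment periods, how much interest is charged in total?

$78.69

Payment period 1: $4,180.85 +$16.72 interest = $4,197.57; pay $510.49 → $3,687.08
Payment period 2: $3,687.08 +$14.74 interest = $3,701.82; pay $510.49 → $3,191.33
Payment period 3: $3,191.33 +$12.76 interest = $3,204.09; pay $510.49 → $2,693.60
Payment period 4: $2,693.60 +$10.77 interest = $2,704.37; pay $510.49 → $2,193.88
Payment period 5: $2,193.88 +$8.77 interest = $2,202.65; pay $510.49 → $1,692.16
Payment period 6: $1,692.16 +$6.76 interest = $1,698.92; pay $510.49 → $1,188.43
Payment period 7: $1,188.43 +$4.75 interest = $1,193.18; pay $510.49 → $682.69
Payment period 8: $682.69 +$2.73 interest = $685.42; pay $510.49 → $174.93
Payment period 9: $174.93 +$0.69 interest = $175.62; pay $175.62 → $0.00
Total interest: $16.72 + $14.74 + $12.76 + $10.77 + $8.77 + $6.76 + $4.75 + $2.73 + $0.69 = $78.69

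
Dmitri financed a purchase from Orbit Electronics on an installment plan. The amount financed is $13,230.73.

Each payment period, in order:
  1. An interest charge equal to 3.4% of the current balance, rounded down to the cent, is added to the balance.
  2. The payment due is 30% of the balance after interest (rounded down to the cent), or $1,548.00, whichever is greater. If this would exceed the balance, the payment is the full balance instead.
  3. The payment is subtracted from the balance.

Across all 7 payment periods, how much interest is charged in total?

$1,405.08

Payment period 1: opening $13,230.73; interest $449.84 → $13,680.57; payment $4,104.17; balance $9,576.40
Payment period 2: opening $9,576.40; interest $325.59 → $9,901.99; payment $2,970.59; balance $6,931.40
Payment period 3: opening $6,931.40; interest $235.66 → $7,167.06; payment $2,150.11; balance $5,016.95
Payment period 4: opening $5,016.95; interest $170.57 → $5,187.52; payment $1,556.25; balance $3,631.27
Payment period 5: opening $3,631.27; interest $123.46 → $3,754.73; payment $1,548.00; balance $2,206.73
Payment period 6: opening $2,206.73; interest $75.02 → $2,281.75; payment $1,548.00; balance $733.75
Payment period 7: opening $733.75; interest $24.94 → $758.69; payment $758.69; balance $0.00
Total interest: $449.84 + $325.59 + $235.66 + $170.57 + $123.46 + $75.02 + $24.94 = $1,405.08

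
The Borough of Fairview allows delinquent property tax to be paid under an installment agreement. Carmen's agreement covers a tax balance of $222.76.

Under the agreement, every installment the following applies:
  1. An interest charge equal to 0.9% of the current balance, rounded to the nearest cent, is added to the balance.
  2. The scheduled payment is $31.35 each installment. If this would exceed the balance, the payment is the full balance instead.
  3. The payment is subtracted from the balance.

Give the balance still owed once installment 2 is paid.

$163.80

# | Opening | Interest | Payment | End bal
1 | $222.76 | $2.00 | $31.35 | $193.41
2 | $193.41 | $1.74 | $31.35 | $163.80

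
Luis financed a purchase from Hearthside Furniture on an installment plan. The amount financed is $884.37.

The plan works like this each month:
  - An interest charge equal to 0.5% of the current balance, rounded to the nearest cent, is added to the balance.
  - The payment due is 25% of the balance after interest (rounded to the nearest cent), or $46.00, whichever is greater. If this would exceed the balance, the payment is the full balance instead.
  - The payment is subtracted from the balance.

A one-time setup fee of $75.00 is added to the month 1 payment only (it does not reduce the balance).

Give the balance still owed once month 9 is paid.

$25.93

# | Opening | Interest | Payment | Fee | End bal
1 | $884.37 | $4.42 | $222.20 | $75.00 | $666.59
2 | $666.59 | $3.33 | $167.48 | — | $502.44
3 | $502.44 | $2.51 | $126.24 | — | $378.71
4 | $378.71 | $1.89 | $95.15 | — | $285.45
5 | $285.45 | $1.43 | $71.72 | — | $215.16
6 | $215.16 | $1.08 | $54.06 | — | $162.18
7 | $162.18 | $0.81 | $46.00 | — | $116.99
8 | $116.99 | $0.58 | $46.00 | — | $71.57
9 | $71.57 | $0.36 | $46.00 | — | $25.93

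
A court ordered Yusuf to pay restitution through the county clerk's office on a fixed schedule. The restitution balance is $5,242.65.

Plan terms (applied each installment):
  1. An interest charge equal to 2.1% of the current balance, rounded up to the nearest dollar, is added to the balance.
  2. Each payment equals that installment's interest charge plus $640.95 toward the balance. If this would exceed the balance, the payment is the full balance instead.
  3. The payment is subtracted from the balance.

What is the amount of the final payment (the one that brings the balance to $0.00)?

# | Opening | Interest | Payment | End bal
1 | $5,242.65 | $111.00 | $751.95 | $4,601.70
2 | $4,601.70 | $97.00 | $737.95 | $3,960.75
3 | $3,960.75 | $84.00 | $724.95 | $3,319.80
4 | $3,319.80 | $70.00 | $710.95 | $2,678.85
5 | $2,678.85 | $57.00 | $697.95 | $2,037.90
6 | $2,037.90 | $43.00 | $683.95 | $1,396.95
7 | $1,396.95 | $30.00 | $670.95 | $756.00
8 | $756.00 | $16.00 | $656.95 | $115.05
9 | $115.05 | $3.00 | $118.05 | $0.00

$118.05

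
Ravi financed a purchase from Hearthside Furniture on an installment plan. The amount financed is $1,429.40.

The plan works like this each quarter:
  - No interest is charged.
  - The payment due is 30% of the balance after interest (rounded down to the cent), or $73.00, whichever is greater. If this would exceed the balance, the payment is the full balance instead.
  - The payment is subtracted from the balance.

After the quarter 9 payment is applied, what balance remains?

$0.00

Quarter 1: opening $1,429.40; payment $428.82; balance $1,000.58
Quarter 2: opening $1,000.58; payment $300.17; balance $700.41
Quarter 3: opening $700.41; payment $210.12; balance $490.29
Quarter 4: opening $490.29; payment $147.08; balance $343.21
Quarter 5: opening $343.21; payment $102.96; balance $240.25
Quarter 6: opening $240.25; payment $73.00; balance $167.25
Quarter 7: opening $167.25; payment $73.00; balance $94.25
Quarter 8: opening $94.25; payment $73.00; balance $21.25
Quarter 9: opening $21.25; payment $21.25; balance $0.00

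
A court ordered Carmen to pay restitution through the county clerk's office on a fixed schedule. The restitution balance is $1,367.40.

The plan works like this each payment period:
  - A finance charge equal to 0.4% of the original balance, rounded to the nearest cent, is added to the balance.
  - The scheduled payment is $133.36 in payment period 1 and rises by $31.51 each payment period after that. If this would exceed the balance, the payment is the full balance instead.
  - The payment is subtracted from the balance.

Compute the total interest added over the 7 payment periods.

Payment period 1: opening $1,367.40; interest $5.47 → $1,372.87; payment $133.36; balance $1,239.51
Payment period 2: opening $1,239.51; interest $5.47 → $1,244.98; payment $164.87; balance $1,080.11
Payment period 3: opening $1,080.11; interest $5.47 → $1,085.58; payment $196.38; balance $889.20
Payment period 4: opening $889.20; interest $5.47 → $894.67; payment $227.89; balance $666.78
Payment period 5: opening $666.78; interest $5.47 → $672.25; payment $259.40; balance $412.85
Payment period 6: opening $412.85; interest $5.47 → $418.32; payment $290.91; balance $127.41
Payment period 7: opening $127.41; interest $5.47 → $132.88; payment $132.88; balance $0.00
Total interest: $5.47 + $5.47 + $5.47 + $5.47 + $5.47 + $5.47 + $5.47 = $38.29

$38.29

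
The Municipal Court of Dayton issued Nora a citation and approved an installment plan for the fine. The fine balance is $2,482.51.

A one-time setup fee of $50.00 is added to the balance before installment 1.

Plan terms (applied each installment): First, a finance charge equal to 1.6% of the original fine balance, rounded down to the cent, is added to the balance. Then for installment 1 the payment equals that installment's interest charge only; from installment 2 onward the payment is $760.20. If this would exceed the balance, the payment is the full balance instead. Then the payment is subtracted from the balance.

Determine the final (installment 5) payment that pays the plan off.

$410.79

Installment 1: opening $2,532.51; interest $39.72 → $2,572.23; payment $39.72; balance $2,532.51
Installment 2: opening $2,532.51; interest $39.72 → $2,572.23; payment $760.20; balance $1,812.03
Installment 3: opening $1,812.03; interest $39.72 → $1,851.75; payment $760.20; balance $1,091.55
Installment 4: opening $1,091.55; interest $39.72 → $1,131.27; payment $760.20; balance $371.07
Installment 5: opening $371.07; interest $39.72 → $410.79; payment $410.79; balance $0.00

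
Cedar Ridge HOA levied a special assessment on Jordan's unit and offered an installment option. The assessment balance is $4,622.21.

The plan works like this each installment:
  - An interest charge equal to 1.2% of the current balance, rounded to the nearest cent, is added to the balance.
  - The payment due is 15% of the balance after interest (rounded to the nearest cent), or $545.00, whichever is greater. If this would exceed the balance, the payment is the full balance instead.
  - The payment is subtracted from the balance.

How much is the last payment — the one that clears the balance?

# | Opening | Interest | Payment | End bal
1 | $4,622.21 | $55.47 | $701.65 | $3,976.03
2 | $3,976.03 | $47.71 | $603.56 | $3,420.18
3 | $3,420.18 | $41.04 | $545.00 | $2,916.22
4 | $2,916.22 | $34.99 | $545.00 | $2,406.21
5 | $2,406.21 | $28.87 | $545.00 | $1,890.08
6 | $1,890.08 | $22.68 | $545.00 | $1,367.76
7 | $1,367.76 | $16.41 | $545.00 | $839.17
8 | $839.17 | $10.07 | $545.00 | $304.24
9 | $304.24 | $3.65 | $307.89 | $0.00

$307.89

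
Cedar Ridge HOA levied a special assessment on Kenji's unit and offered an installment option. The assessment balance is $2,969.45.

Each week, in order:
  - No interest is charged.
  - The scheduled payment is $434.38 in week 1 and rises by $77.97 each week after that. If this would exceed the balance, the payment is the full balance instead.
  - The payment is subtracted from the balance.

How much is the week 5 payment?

$746.26

Week 1: $2,969.45 − $434.38 → $2,535.07
Week 2: $2,535.07 − $512.35 → $2,022.72
Week 3: $2,022.72 − $590.32 → $1,432.40
Week 4: $1,432.40 − $668.29 → $764.11
Week 5: $764.11 − $746.26 → $17.85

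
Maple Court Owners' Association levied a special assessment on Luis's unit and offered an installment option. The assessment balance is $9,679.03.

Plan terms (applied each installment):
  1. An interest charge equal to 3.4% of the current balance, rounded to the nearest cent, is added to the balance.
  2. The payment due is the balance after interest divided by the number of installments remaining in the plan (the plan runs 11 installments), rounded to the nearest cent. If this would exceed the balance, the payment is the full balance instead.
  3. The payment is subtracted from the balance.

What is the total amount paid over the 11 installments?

Installment 1: opening $9,679.03; interest $329.09 → $10,008.12; payment $909.83; balance $9,098.29
Installment 2: opening $9,098.29; interest $309.34 → $9,407.63; payment $940.76; balance $8,466.87
Installment 3: opening $8,466.87; interest $287.87 → $8,754.74; payment $972.75; balance $7,781.99
Installment 4: opening $7,781.99; interest $264.59 → $8,046.58; payment $1,005.82; balance $7,040.76
Installment 5: opening $7,040.76; interest $239.39 → $7,280.15; payment $1,040.02; balance $6,240.13
Installment 6: opening $6,240.13; interest $212.16 → $6,452.29; payment $1,075.38; balance $5,376.91
Installment 7: opening $5,376.91; interest $182.81 → $5,559.72; payment $1,111.94; balance $4,447.78
Installment 8: opening $4,447.78; interest $151.22 → $4,599.00; payment $1,149.75; balance $3,449.25
Installment 9: opening $3,449.25; interest $117.27 → $3,566.52; payment $1,188.84; balance $2,377.68
Installment 10: opening $2,377.68; interest $80.84 → $2,458.52; payment $1,229.26; balance $1,229.26
Installment 11: opening $1,229.26; interest $41.79 → $1,271.05; payment $1,271.05; balance $0.00
Total paid: $11,895.40

$11,895.40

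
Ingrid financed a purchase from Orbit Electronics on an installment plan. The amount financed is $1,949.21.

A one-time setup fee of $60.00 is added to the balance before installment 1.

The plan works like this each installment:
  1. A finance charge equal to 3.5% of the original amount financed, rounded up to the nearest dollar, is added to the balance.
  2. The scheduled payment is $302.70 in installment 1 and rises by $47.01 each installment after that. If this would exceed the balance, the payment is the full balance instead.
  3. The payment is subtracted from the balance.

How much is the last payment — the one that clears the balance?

$439.61

# | Opening | Interest | Payment | End bal
1 | $2,009.21 | $69.00 | $302.70 | $1,775.51
2 | $1,775.51 | $69.00 | $349.71 | $1,494.80
3 | $1,494.80 | $69.00 | $396.72 | $1,167.08
4 | $1,167.08 | $69.00 | $443.73 | $792.35
5 | $792.35 | $69.00 | $490.74 | $370.61
6 | $370.61 | $69.00 | $439.61 | $0.00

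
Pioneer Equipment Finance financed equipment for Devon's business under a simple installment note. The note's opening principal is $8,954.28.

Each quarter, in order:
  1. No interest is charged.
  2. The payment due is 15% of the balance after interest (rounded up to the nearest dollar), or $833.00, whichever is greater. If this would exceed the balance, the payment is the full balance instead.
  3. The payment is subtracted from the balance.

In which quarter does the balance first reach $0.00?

10

Quarter 1: opening $8,954.28; payment $1,344.00; balance $7,610.28
Quarter 2: opening $7,610.28; payment $1,142.00; balance $6,468.28
Quarter 3: opening $6,468.28; payment $971.00; balance $5,497.28
Quarter 4: opening $5,497.28; payment $833.00; balance $4,664.28
Quarter 5: opening $4,664.28; payment $833.00; balance $3,831.28
Quarter 6: opening $3,831.28; payment $833.00; balance $2,998.28
Quarter 7: opening $2,998.28; payment $833.00; balance $2,165.28
Quarter 8: opening $2,165.28; payment $833.00; balance $1,332.28
Quarter 9: opening $1,332.28; payment $833.00; balance $499.28
Quarter 10: opening $499.28; payment $499.28; balance $0.00
Balance reaches $0.00 in quarter 10.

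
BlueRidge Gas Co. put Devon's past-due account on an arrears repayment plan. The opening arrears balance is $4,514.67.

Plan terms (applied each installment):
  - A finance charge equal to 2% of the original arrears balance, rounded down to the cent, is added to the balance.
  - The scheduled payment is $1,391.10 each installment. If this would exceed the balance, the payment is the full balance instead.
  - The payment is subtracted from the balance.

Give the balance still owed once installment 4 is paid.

Installment 1: opening $4,514.67; interest $90.29 → $4,604.96; payment $1,391.10; balance $3,213.86
Installment 2: opening $3,213.86; interest $90.29 → $3,304.15; payment $1,391.10; balance $1,913.05
Installment 3: opening $1,913.05; interest $90.29 → $2,003.34; payment $1,391.10; balance $612.24
Installment 4: opening $612.24; interest $90.29 → $702.53; payment $702.53; balance $0.00

$0.00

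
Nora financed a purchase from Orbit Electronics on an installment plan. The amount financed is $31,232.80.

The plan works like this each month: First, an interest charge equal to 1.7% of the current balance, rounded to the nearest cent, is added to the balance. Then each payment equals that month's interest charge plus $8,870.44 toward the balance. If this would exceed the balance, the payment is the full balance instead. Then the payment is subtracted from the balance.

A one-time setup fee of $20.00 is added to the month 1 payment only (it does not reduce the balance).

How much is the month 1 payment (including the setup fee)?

$9,421.40

# | Opening | Interest | Payment | Fee | End bal
1 | $31,232.80 | $530.96 | $9,401.40 | $20.00 | $22,362.36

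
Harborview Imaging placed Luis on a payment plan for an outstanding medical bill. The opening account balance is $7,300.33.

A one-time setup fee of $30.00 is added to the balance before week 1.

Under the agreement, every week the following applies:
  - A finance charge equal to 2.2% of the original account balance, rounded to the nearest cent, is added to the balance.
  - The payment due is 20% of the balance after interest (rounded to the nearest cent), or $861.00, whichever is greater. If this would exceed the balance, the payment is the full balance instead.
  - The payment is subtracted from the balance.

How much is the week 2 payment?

$1,230.67

# | Opening | Interest | Payment | End bal
1 | $7,330.33 | $160.61 | $1,498.19 | $5,992.75
2 | $5,992.75 | $160.61 | $1,230.67 | $4,922.69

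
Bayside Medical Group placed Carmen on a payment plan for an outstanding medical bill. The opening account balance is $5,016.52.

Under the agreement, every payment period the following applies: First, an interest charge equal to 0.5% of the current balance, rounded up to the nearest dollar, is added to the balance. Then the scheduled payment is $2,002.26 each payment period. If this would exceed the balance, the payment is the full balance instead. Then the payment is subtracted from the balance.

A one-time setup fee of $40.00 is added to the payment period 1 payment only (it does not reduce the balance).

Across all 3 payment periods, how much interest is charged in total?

$48.00

Payment period 1: $5,016.52 +$26.00 interest = $5,042.52; pay $2,002.26 (+ $40.00 fee) → $3,040.26
Payment period 2: $3,040.26 +$16.00 interest = $3,056.26; pay $2,002.26 → $1,054.00
Payment period 3: $1,054.00 +$6.00 interest = $1,060.00; pay $1,060.00 → $0.00
Total interest: $26.00 + $16.00 + $6.00 = $48.00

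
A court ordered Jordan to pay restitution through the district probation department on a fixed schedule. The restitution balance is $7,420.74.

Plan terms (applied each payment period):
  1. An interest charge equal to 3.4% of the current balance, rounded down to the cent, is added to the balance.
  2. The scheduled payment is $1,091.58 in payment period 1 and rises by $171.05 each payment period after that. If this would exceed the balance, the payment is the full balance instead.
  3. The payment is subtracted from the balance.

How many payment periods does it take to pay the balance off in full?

Payment period 1: opening $7,420.74; interest $252.30 → $7,673.04; payment $1,091.58; balance $6,581.46
Payment period 2: opening $6,581.46; interest $223.76 → $6,805.22; payment $1,262.63; balance $5,542.59
Payment period 3: opening $5,542.59; interest $188.44 → $5,731.03; payment $1,433.68; balance $4,297.35
Payment period 4: opening $4,297.35; interest $146.10 → $4,443.45; payment $1,604.73; balance $2,838.72
Payment period 5: opening $2,838.72; interest $96.51 → $2,935.23; payment $1,775.78; balance $1,159.45
Payment period 6: opening $1,159.45; interest $39.42 → $1,198.87; payment $1,198.87; balance $0.00
Balance reaches $0.00 in payment period 6.

6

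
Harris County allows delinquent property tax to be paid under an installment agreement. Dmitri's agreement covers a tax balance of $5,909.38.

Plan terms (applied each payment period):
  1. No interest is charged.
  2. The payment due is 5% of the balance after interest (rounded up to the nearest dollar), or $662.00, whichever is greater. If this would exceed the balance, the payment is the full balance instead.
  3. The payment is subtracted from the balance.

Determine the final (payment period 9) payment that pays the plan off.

Payment period 1: $5,909.38 − $662.00 → $5,247.38
Payment period 2: $5,247.38 − $662.00 → $4,585.38
Payment period 3: $4,585.38 − $662.00 → $3,923.38
Payment period 4: $3,923.38 − $662.00 → $3,261.38
Payment period 5: $3,261.38 − $662.00 → $2,599.38
Payment period 6: $2,599.38 − $662.00 → $1,937.38
Payment period 7: $1,937.38 − $662.00 → $1,275.38
Payment period 8: $1,275.38 − $662.00 → $613.38
Payment period 9: $613.38 − $613.38 → $0.00

$613.38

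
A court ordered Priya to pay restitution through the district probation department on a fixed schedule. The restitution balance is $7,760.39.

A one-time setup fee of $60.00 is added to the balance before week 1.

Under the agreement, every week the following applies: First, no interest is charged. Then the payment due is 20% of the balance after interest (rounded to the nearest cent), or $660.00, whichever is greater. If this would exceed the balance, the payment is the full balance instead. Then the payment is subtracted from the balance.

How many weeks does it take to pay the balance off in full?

9

Week 1: opening $7,820.39; payment $1,564.08; balance $6,256.31
Week 2: opening $6,256.31; payment $1,251.26; balance $5,005.05
Week 3: opening $5,005.05; payment $1,001.01; balance $4,004.04
Week 4: opening $4,004.04; payment $800.81; balance $3,203.23
Week 5: opening $3,203.23; payment $660.00; balance $2,543.23
Week 6: opening $2,543.23; payment $660.00; balance $1,883.23
Week 7: opening $1,883.23; payment $660.00; balance $1,223.23
Week 8: opening $1,223.23; payment $660.00; balance $563.23
Week 9: opening $563.23; payment $563.23; balance $0.00
Balance reaches $0.00 in week 9.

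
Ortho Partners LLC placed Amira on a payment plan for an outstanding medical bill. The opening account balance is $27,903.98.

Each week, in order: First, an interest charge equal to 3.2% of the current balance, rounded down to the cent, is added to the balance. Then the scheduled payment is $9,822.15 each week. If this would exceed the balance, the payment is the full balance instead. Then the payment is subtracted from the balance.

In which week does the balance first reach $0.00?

Week 1: opening $27,903.98; interest $892.92 → $28,796.90; payment $9,822.15; balance $18,974.75
Week 2: opening $18,974.75; interest $607.19 → $19,581.94; payment $9,822.15; balance $9,759.79
Week 3: opening $9,759.79; interest $312.31 → $10,072.10; payment $9,822.15; balance $249.95
Week 4: opening $249.95; interest $7.99 → $257.94; payment $257.94; balance $0.00
Balance reaches $0.00 in week 4.

4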